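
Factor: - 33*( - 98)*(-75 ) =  - 2^1*3^2*5^2 *7^2*11^1=- 242550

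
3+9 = 12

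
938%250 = 188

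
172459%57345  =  424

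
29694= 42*707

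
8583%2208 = 1959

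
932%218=60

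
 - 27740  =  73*( - 380 ) 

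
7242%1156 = 306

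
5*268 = 1340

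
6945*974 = 6764430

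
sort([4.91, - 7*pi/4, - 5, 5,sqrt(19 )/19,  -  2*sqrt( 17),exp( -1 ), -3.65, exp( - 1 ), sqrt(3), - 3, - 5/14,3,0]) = [-2*sqrt(17), - 7*pi/4, - 5, - 3.65, - 3 ,- 5/14,0,sqrt(19 )/19,exp( - 1), exp(  -  1), sqrt( 3) , 3, 4.91,5] 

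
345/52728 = 115/17576 = 0.01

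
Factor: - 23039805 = -3^1*5^1*1535987^1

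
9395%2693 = 1316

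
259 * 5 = 1295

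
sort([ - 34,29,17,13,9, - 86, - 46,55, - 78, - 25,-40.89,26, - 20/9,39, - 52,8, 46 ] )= [ - 86, - 78, - 52, - 46, - 40.89, - 34, - 25, -20/9,8,9 , 13 , 17, 26,29,  39,46,  55] 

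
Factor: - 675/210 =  - 45/14 = - 2^ ( - 1 ) *3^2*5^1*7^( -1)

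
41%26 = 15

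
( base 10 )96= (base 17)5B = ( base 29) 39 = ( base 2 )1100000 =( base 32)30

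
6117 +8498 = 14615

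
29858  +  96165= 126023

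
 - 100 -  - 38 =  - 62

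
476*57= 27132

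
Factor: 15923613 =3^1*23^1*89^1 *2593^1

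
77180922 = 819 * 94238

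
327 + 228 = 555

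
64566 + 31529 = 96095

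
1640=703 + 937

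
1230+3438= 4668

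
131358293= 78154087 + 53204206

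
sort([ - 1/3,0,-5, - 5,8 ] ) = [ - 5,  -  5, - 1/3,0, 8]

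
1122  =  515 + 607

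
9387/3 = 3129= 3129.00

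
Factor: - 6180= - 2^2*3^1*5^1*103^1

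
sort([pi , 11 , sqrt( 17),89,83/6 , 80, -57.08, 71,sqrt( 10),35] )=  [ - 57.08,pi,sqrt( 10),sqrt( 17), 11, 83/6,35, 71,80,  89]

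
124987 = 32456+92531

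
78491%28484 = 21523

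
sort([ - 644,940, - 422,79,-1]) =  [ - 644 , - 422, - 1,  79, 940]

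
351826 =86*4091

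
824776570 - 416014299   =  408762271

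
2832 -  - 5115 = 7947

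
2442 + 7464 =9906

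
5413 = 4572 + 841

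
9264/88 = 1158/11 = 105.27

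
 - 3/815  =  - 1+ 812/815 = -0.00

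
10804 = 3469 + 7335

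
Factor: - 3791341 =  - 3791341^1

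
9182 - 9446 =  - 264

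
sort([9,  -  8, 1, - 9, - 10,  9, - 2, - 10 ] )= [  -  10,  -  10,-9,  -  8, - 2, 1, 9, 9]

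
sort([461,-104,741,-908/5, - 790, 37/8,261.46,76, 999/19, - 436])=[ - 790, - 436,  -  908/5,-104, 37/8, 999/19,  76,  261.46,461, 741]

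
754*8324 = 6276296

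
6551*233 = 1526383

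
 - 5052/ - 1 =5052 +0/1 = 5052.00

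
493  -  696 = - 203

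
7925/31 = 7925/31   =  255.65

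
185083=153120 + 31963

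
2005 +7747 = 9752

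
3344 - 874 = 2470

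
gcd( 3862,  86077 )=1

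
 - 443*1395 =  -  617985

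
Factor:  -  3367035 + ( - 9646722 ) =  - 13013757 = - 3^3*163^1 * 2957^1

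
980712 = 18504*53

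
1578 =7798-6220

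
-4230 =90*( - 47) 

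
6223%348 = 307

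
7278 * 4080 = 29694240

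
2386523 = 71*33613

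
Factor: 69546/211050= 173/525= 3^( - 1)*5^( - 2)*7^( - 1 )*173^1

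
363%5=3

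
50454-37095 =13359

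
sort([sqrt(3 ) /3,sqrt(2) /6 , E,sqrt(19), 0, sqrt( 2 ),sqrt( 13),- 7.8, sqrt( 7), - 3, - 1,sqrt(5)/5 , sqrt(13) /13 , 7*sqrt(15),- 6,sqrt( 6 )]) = [ - 7.8, - 6, - 3, - 1 , 0,sqrt(2 ) /6, sqrt ( 13)/13  ,  sqrt( 5)/5,sqrt(3) /3 , sqrt(2) , sqrt( 6) , sqrt( 7) , E , sqrt(13), sqrt( 19) , 7 * sqrt(15 )]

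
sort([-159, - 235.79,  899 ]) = [  -  235.79, - 159 , 899 ] 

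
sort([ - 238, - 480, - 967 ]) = [ - 967, - 480, - 238 ] 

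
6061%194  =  47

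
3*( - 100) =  - 300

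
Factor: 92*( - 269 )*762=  - 18857976 = - 2^3*3^1*23^1*127^1*269^1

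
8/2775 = 8/2775 = 0.00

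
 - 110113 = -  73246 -36867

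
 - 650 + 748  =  98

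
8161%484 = 417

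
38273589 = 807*47427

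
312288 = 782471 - 470183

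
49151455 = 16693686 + 32457769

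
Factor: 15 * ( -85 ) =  - 3^1*  5^2*17^1 = - 1275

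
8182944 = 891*9184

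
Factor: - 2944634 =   -  2^1*7^1*11^1*19121^1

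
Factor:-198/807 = -2^1*3^1*11^1*269^ ( - 1)= - 66/269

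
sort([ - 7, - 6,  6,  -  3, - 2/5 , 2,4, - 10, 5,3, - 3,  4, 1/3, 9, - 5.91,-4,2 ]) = [ - 10,  -  7, - 6, - 5.91, -4,-3, - 3, - 2/5,1/3 , 2,2,3, 4,4, 5, 6,9]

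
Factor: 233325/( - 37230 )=  -  2^( - 1)*3^1*5^1*61^1 * 73^( - 1) = - 915/146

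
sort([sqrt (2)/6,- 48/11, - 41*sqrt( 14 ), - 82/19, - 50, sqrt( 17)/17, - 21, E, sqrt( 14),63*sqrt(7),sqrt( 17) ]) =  [  -  41*sqrt( 14 ), -50, - 21, - 48/11, - 82/19, sqrt( 2)/6, sqrt( 17)/17, E,sqrt( 14), sqrt(17), 63*sqrt( 7 ) ] 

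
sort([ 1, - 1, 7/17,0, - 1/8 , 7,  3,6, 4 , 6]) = [ - 1, - 1/8, 0, 7/17 , 1, 3,4,  6, 6, 7]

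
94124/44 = 2139+2/11 = 2139.18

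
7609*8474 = 64478666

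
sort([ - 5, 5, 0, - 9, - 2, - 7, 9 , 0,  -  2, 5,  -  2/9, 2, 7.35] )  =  [ - 9, - 7, - 5,-2, - 2, - 2/9, 0, 0,2,5, 5, 7.35, 9 ]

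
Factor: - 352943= -37^1*9539^1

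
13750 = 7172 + 6578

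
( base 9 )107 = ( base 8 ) 130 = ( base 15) 5D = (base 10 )88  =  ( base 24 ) 3G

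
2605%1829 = 776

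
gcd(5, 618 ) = 1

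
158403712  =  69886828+88516884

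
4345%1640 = 1065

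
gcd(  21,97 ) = 1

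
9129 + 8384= 17513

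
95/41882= 95/41882 = 0.00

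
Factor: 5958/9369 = 662/1041 = 2^1*3^( - 1)*331^1*347^( - 1 ) 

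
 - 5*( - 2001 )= 10005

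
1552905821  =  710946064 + 841959757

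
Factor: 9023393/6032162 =2^( - 1)*181^1*191^(-1 ) * 15791^( - 1)  *  49853^1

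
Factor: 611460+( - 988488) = -377028 = -2^2*3^3*3491^1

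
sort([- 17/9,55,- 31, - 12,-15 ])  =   [ - 31,-15,-12, - 17/9,55 ] 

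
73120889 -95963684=-22842795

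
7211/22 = 7211/22 = 327.77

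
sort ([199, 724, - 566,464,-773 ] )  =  [ - 773, - 566,199, 464 , 724] 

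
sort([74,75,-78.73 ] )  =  [-78.73, 74, 75 ]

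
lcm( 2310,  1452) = 50820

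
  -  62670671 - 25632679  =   - 88303350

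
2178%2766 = 2178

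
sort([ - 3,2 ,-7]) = [- 7,-3,2]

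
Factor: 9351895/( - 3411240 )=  - 267197/97464 =- 2^( - 3 )*3^ (-1 )*7^3 * 19^1*31^( - 1 )*41^1*131^( - 1 )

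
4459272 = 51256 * 87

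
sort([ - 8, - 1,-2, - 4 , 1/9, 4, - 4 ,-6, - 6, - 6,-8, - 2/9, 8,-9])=[ - 9,-8,- 8,-6,-6,  -  6,-4 , - 4, - 2, - 1, - 2/9, 1/9, 4,8] 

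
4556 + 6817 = 11373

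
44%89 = 44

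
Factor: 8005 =5^1*1601^1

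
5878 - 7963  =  -2085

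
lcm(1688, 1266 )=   5064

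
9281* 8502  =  78907062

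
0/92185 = 0 = 0.00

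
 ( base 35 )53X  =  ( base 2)1100001110111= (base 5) 200023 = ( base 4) 1201313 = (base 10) 6263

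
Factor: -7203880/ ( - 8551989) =2^3*3^ (-2)*5^1*180097^1*950221^( - 1 ) 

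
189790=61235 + 128555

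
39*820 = 31980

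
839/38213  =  839/38213 = 0.02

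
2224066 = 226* 9841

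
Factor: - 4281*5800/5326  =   - 12414900/2663=- 2^2*3^1*5^2*29^1*1427^1 * 2663^( - 1)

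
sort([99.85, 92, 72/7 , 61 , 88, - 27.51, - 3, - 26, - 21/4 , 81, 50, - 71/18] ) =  [-27.51, - 26, - 21/4, - 71/18, - 3,72/7,50,61, 81,88, 92 , 99.85]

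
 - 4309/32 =-135  +  11/32 = - 134.66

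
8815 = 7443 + 1372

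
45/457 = 45/457= 0.10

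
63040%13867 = 7572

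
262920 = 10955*24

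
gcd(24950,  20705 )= 5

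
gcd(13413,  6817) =17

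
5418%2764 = 2654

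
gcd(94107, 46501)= 13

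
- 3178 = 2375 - 5553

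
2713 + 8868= 11581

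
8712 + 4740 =13452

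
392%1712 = 392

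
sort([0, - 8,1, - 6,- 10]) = [ - 10, - 8,  -  6,0,1 ] 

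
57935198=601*96398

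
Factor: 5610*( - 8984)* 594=- 2^5 * 3^4*5^1*11^2*17^1 * 1123^1=- 29937742560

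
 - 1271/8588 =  - 1271/8588=- 0.15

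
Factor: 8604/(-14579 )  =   - 36/61 = - 2^2*3^2*61^( - 1)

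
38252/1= 38252= 38252.00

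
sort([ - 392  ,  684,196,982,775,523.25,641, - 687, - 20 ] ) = [ - 687, - 392,-20,  196,523.25,641 , 684,775,  982]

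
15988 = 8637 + 7351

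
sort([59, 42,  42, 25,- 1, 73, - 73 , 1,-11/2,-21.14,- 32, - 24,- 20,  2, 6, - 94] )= [ - 94,  -  73,- 32,-24, - 21.14,  -  20, - 11/2, - 1,1, 2, 6, 25,  42, 42,59, 73 ]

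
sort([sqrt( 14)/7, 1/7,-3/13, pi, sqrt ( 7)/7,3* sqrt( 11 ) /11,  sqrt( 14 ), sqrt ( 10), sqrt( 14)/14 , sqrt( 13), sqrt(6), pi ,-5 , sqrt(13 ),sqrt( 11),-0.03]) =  [-5 , - 3/13,  -  0.03, 1/7, sqrt(14 ) /14,sqrt( 7 )/7,  sqrt(14 )/7, 3 * sqrt( 11) /11,sqrt( 6),pi, pi, sqrt(10),sqrt( 11), sqrt( 13),sqrt ( 13),sqrt(14)] 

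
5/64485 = 1/12897 = 0.00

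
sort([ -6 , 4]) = [ - 6,4 ] 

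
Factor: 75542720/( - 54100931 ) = -2^6 * 5^1* 11^2 * 1951^1 * 54100931^(-1 )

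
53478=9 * 5942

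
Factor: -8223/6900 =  - 2741/2300 = - 2^( - 2)*5^( - 2 )*23^( -1)*2741^1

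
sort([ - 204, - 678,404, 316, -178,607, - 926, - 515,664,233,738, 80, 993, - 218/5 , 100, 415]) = [ - 926,- 678,-515,-204, - 178,-218/5, 80, 100,233, 316, 404, 415,  607,664,738,993]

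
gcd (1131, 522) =87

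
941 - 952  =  -11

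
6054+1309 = 7363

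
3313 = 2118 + 1195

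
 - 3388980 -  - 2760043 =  - 628937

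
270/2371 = 270/2371 = 0.11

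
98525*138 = 13596450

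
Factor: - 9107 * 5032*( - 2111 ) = 96739581064 = 2^3 *7^1*17^1*37^1*1301^1*2111^1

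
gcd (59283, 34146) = 63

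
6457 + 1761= 8218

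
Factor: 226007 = 226007^1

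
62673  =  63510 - 837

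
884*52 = 45968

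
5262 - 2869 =2393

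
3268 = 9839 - 6571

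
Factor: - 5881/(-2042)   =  2^(-1)*1021^ (-1)*5881^1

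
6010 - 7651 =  - 1641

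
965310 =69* 13990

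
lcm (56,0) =0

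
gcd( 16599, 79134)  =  33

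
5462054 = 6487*842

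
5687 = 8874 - 3187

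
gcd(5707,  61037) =1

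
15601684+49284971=64886655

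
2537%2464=73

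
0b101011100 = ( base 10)348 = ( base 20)H8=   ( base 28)CC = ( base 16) 15C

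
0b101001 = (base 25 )1G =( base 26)1F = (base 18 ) 25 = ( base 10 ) 41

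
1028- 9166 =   -  8138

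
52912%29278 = 23634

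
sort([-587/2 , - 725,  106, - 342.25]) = [ - 725,- 342.25,-587/2,106] 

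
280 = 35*8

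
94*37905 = 3563070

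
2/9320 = 1/4660 =0.00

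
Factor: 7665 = 3^1*5^1*  7^1*73^1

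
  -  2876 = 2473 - 5349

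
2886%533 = 221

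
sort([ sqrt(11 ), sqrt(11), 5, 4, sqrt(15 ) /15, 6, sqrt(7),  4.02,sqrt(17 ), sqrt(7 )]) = [ sqrt(15 )/15,sqrt(7 ) , sqrt ( 7),sqrt(11), sqrt(11), 4, 4.02 , sqrt (17 ), 5, 6 ] 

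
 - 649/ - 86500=649/86500   =  0.01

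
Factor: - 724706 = -2^1*362353^1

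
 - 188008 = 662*( - 284) 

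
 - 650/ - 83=7 + 69/83= 7.83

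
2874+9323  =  12197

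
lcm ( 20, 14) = 140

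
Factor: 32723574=2^1* 3^1 * 13^1*281^1* 1493^1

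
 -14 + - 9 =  - 23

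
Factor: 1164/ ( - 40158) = - 2^1 * 3^(-1)*23^ (-1)= -2/69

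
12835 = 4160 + 8675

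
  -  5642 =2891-8533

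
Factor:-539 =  - 7^2*11^1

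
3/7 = 3/7 =0.43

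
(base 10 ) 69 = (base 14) 4D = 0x45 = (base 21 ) 36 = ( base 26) 2H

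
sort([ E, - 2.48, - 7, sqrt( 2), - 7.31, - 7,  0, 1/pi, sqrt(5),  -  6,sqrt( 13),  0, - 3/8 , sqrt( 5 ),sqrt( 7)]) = [-7.31,-7 , - 7, - 6, - 2.48,-3/8 , 0, 0, 1/pi, sqrt(2),sqrt( 5), sqrt( 5 ), sqrt ( 7),E,sqrt( 13)]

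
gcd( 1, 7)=1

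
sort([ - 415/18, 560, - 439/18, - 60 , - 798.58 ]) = [ - 798.58,-60, - 439/18,-415/18,560 ]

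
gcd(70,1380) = 10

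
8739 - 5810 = 2929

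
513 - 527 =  - 14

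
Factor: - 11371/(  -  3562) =83/26 =2^( - 1)*13^( - 1) * 83^1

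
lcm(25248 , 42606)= 681696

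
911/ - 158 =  - 911/158  =  -5.77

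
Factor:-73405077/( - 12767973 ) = 24468359/4255991 = 37^1  *  47^( - 1)*73^1 *83^(-1 )*1091^(-1 )*9059^1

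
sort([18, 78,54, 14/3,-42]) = [ - 42, 14/3, 18, 54,78 ]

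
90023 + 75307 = 165330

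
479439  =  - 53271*( - 9 )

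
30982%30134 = 848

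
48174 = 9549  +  38625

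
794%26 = 14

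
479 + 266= 745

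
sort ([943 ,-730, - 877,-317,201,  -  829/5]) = [ - 877,-730 , - 317,-829/5, 201, 943]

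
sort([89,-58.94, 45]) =[-58.94,  45,89 ]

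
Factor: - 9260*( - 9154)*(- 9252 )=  - 784255402080 = - 2^5*3^2*5^1*23^1 * 199^1*257^1*463^1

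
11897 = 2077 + 9820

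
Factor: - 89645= - 5^1*17929^1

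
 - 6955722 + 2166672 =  - 4789050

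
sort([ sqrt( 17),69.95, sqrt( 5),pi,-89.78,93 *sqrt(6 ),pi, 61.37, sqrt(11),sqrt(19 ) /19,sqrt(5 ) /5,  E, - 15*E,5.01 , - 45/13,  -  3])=[-89.78 , - 15*E, - 45/13, - 3, sqrt( 19)/19, sqrt(5) /5,sqrt ( 5),E, pi,pi,sqrt( 11),sqrt( 17 ), 5.01,61.37, 69.95,93*sqrt ( 6) ] 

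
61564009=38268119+23295890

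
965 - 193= 772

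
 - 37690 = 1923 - 39613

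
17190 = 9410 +7780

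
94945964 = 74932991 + 20012973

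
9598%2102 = 1190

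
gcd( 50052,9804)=516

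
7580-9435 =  - 1855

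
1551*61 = 94611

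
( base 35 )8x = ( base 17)117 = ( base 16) 139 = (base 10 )313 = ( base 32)9P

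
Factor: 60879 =3^1*7^1*13^1*223^1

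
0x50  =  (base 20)40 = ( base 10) 80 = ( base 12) 68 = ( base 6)212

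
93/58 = 1 + 35/58 =1.60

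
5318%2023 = 1272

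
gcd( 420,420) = 420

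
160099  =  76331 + 83768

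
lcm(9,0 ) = 0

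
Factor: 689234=2^1*7^2*13^1 * 541^1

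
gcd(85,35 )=5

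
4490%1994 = 502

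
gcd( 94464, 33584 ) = 16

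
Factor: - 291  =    -  3^1*97^1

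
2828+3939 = 6767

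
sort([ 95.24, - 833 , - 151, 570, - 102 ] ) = [-833 ,-151, - 102, 95.24,570]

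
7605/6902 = 1 + 703/6902 = 1.10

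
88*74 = 6512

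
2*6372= 12744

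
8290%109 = 6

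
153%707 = 153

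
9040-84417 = -75377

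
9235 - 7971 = 1264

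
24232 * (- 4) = - 96928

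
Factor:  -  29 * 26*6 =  - 4524 = -2^2*3^1*13^1*29^1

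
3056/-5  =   - 3056/5= - 611.20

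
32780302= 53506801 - 20726499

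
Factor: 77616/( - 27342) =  - 2^3*11^1*31^ ( - 1 )  =  -88/31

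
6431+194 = 6625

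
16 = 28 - 12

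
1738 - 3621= - 1883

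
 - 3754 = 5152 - 8906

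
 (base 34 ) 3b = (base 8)161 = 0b1110001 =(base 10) 113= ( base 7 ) 221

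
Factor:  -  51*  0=0^1 = 0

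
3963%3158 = 805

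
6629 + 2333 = 8962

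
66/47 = 66/47=1.40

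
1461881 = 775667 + 686214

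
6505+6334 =12839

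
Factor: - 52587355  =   - 5^1*10517471^1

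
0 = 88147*0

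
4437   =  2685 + 1752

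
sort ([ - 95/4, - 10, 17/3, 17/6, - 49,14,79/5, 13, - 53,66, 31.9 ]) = [ - 53, - 49, - 95/4,-10,17/6,17/3,13,14, 79/5,31.9,66]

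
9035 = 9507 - 472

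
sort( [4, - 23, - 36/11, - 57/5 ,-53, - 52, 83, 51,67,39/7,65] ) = [ - 53,-52,  -  23, - 57/5, - 36/11, 4,39/7,51, 65,67,83 ]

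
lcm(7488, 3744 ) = 7488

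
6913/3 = 6913/3 = 2304.33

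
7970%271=111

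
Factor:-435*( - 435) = 189225 = 3^2 *5^2*29^2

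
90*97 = 8730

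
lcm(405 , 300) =8100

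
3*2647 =7941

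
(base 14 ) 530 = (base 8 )1776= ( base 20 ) 2B2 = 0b1111111110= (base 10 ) 1022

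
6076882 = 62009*98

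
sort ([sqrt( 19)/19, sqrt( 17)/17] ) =[sqrt( 19 ) /19,  sqrt ( 17)/17]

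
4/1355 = 4/1355 = 0.00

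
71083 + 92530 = 163613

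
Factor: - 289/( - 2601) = 3^(-2) = 1/9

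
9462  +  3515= 12977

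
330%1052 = 330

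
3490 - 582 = 2908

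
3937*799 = 3145663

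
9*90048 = 810432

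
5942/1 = 5942  =  5942.00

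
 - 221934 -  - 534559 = 312625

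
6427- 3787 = 2640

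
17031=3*5677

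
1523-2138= - 615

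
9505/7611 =1 + 1894/7611= 1.25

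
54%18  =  0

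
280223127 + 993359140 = 1273582267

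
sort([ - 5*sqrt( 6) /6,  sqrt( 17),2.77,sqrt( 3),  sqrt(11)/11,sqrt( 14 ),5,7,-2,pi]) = [-5*sqrt( 6 )/6, - 2,  sqrt( 11)/11,sqrt(3 ), 2.77,  pi,sqrt(14),sqrt ( 17)  ,  5,7] 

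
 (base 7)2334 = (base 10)858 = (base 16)35a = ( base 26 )170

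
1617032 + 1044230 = 2661262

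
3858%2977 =881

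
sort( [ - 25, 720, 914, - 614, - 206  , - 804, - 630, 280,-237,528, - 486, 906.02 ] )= [ - 804, - 630, - 614, -486, - 237, - 206,  -  25,280, 528,720,906.02, 914]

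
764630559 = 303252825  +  461377734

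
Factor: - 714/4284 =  - 2^( - 1)* 3^( - 1)= - 1/6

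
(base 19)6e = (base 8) 200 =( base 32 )40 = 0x80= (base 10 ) 128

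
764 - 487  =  277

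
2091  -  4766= - 2675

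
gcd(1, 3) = 1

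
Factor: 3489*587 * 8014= 2^1*3^1*587^1*1163^1* 4007^1 =16413016602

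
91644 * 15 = 1374660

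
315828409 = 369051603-53223194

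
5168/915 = 5  +  593/915 = 5.65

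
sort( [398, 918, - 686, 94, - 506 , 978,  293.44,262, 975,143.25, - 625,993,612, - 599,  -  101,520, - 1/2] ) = [-686, - 625, - 599, - 506, - 101,- 1/2, 94, 143.25,262, 293.44,398, 520,612, 918, 975, 978,993 ] 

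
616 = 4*154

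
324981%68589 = 50625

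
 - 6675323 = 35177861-41853184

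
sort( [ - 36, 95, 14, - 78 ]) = [- 78, - 36, 14,  95 ] 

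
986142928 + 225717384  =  1211860312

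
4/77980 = 1/19495 = 0.00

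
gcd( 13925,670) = 5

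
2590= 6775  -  4185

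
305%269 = 36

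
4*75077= 300308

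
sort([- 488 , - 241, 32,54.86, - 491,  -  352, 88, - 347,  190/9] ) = [ - 491,-488, - 352, - 347, - 241, 190/9, 32, 54.86, 88] 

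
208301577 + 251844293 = 460145870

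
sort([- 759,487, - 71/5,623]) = [ - 759, - 71/5 , 487,623]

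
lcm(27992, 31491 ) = 251928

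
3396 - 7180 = -3784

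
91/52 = 1 + 3/4 = 1.75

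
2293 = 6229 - 3936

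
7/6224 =7/6224=0.00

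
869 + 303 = 1172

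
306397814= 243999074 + 62398740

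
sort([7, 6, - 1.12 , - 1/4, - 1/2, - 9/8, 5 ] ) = [ - 9/8, - 1.12, - 1/2, - 1/4, 5, 6,7]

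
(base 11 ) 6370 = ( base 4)2003222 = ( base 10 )8426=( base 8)20352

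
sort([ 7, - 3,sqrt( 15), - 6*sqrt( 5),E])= [ - 6 * sqrt( 5), - 3, E, sqrt(15), 7] 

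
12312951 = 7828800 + 4484151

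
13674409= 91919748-78245339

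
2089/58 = 36 + 1/58 = 36.02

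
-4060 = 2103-6163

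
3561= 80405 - 76844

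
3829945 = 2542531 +1287414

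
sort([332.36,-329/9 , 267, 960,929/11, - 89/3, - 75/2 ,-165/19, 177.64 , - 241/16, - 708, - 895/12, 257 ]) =[ - 708, - 895/12, - 75/2, - 329/9, - 89/3, - 241/16, - 165/19,929/11, 177.64 , 257,267, 332.36, 960 ]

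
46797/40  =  46797/40 = 1169.92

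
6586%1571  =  302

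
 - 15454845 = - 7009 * 2205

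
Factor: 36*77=2^2 * 3^2*7^1  *  11^1=2772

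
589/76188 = 589/76188 = 0.01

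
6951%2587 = 1777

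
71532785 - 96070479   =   - 24537694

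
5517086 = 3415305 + 2101781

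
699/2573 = 699/2573 = 0.27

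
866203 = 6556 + 859647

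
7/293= 7/293 = 0.02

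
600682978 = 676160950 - 75477972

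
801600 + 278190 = 1079790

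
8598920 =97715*88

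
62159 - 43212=18947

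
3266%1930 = 1336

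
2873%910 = 143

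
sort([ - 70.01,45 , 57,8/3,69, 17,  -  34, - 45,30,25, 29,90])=[-70.01,-45, - 34,  8/3,  17,25,29,30,45,  57,69 , 90]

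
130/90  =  1 + 4/9 = 1.44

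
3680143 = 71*51833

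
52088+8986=61074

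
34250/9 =3805+5/9= 3805.56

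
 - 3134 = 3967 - 7101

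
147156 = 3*49052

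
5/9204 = 5/9204=0.00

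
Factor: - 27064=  - 2^3*17^1 * 199^1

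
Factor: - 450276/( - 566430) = 2^1 * 5^(-1) * 79^(-1)*157^1 = 314/395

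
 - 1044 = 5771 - 6815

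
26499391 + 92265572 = 118764963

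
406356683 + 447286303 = 853642986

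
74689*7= 522823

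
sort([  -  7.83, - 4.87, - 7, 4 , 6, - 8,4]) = [ - 8, - 7.83,-7,-4.87, 4, 4,6] 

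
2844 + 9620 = 12464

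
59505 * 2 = 119010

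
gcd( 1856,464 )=464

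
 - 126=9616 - 9742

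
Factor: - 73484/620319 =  - 2^2*3^ ( - 1 )*7^(  -  1)*109^( - 1)*271^(-1)*18371^1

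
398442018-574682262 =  - 176240244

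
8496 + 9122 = 17618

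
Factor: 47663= 7^1*11^1*619^1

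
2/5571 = 2/5571 = 0.00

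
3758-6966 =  - 3208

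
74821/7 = 10688  +  5/7 =10688.71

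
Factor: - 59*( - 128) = 2^7*59^1 = 7552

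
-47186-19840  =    -  67026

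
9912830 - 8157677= 1755153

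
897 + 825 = 1722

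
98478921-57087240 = 41391681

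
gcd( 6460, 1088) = 68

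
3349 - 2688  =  661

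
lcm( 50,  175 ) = 350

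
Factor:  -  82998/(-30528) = 87/32 = 2^( - 5)*3^1  *29^1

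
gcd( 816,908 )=4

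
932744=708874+223870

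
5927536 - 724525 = 5203011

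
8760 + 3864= 12624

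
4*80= 320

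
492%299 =193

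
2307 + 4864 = 7171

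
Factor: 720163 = 109^1*6607^1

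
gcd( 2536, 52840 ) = 8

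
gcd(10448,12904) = 8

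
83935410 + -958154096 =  - 874218686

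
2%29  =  2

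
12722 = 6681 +6041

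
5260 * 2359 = 12408340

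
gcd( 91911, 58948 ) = 1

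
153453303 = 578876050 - 425422747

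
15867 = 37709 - 21842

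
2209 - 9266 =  - 7057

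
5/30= 1/6 = 0.17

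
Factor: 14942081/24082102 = 2^( - 1 )*7^1 * 31^(-1) * 41^1*4733^1*35311^( - 1) = 1358371/2189282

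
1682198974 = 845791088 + 836407886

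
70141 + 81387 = 151528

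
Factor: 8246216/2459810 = 4123108/1229905 = 2^2* 5^( - 1)*11^1* 83^1*1129^1 * 245981^( - 1)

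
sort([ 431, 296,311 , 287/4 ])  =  [ 287/4 , 296,311,431 ]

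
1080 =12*90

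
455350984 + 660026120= 1115377104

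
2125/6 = 354 + 1/6 = 354.17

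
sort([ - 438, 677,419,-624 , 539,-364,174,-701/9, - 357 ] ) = [ - 624,-438,-364, - 357, - 701/9, 174,419 , 539,677 ] 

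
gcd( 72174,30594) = 6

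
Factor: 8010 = 2^1 * 3^2*5^1*89^1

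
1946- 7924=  - 5978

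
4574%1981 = 612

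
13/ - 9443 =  - 1 + 9430/9443 = - 0.00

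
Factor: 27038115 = 3^2*5^1*13^1*46219^1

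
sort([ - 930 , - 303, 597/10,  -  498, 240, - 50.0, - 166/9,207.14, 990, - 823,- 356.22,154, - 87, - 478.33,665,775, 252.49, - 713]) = [ - 930, - 823 , - 713, - 498, - 478.33, - 356.22, - 303, - 87,-50.0, - 166/9,  597/10, 154, 207.14,240, 252.49,665,775,990]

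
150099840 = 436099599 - 285999759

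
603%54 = 9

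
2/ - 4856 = - 1/2428 = - 0.00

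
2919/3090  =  973/1030 = 0.94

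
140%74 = 66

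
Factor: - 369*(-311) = 114759 = 3^2*41^1*311^1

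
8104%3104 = 1896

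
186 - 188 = -2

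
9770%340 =250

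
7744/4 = 1936 = 1936.00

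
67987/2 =67987/2 = 33993.50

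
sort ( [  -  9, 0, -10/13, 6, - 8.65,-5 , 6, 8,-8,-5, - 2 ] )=[ -9 ,  -  8.65, - 8, -5, - 5,-2, - 10/13, 0, 6, 6,  8]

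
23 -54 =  - 31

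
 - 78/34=-39/17=- 2.29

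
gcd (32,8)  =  8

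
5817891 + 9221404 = 15039295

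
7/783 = 7/783 = 0.01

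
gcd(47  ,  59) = 1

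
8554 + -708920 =-700366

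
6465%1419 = 789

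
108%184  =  108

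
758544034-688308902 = 70235132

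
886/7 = 126 +4/7  =  126.57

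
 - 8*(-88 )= 704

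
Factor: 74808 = 2^3*3^2*1039^1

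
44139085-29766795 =14372290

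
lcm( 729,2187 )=2187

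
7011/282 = 2337/94 = 24.86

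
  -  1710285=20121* ( - 85 ) 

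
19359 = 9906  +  9453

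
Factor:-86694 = -2^1*3^1*14449^1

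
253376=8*31672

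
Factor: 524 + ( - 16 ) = 508 = 2^2*127^1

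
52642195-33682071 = 18960124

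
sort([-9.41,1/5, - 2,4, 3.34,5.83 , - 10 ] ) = [-10, - 9.41, -2, 1/5, 3.34, 4,  5.83]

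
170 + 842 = 1012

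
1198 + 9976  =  11174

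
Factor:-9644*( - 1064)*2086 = 21404896576 = 2^6*7^2*19^1*149^1*2411^1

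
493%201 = 91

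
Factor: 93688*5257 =492517816=2^3* 7^3 * 239^1*751^1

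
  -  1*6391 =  - 6391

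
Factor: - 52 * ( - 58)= 2^3*13^1*29^1 = 3016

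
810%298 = 214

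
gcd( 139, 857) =1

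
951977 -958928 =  - 6951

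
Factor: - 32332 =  - 2^2*59^1*137^1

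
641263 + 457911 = 1099174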